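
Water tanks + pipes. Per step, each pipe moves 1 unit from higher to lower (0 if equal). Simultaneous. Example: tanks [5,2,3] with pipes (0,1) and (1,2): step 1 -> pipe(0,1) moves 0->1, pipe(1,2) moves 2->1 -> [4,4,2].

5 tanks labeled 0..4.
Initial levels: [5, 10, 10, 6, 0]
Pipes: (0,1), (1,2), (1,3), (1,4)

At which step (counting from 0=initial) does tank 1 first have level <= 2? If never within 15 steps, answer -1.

Answer: -1

Derivation:
Step 1: flows [1->0,1=2,1->3,1->4] -> levels [6 7 10 7 1]
Step 2: flows [1->0,2->1,1=3,1->4] -> levels [7 6 9 7 2]
Step 3: flows [0->1,2->1,3->1,1->4] -> levels [6 8 8 6 3]
Step 4: flows [1->0,1=2,1->3,1->4] -> levels [7 5 8 7 4]
Step 5: flows [0->1,2->1,3->1,1->4] -> levels [6 7 7 6 5]
Step 6: flows [1->0,1=2,1->3,1->4] -> levels [7 4 7 7 6]
Step 7: flows [0->1,2->1,3->1,4->1] -> levels [6 8 6 6 5]
Step 8: flows [1->0,1->2,1->3,1->4] -> levels [7 4 7 7 6]
  -> period-2 cycle (repeats step 6); tank 1 never drops to <=2
Tank 1 never reaches <=2 within 15 steps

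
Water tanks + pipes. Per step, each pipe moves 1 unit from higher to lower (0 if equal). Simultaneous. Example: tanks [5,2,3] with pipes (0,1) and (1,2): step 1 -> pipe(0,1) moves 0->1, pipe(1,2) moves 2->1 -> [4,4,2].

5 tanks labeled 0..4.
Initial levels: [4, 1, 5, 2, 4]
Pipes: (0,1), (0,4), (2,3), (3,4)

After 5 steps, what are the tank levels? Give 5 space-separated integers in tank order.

Answer: 4 2 3 5 2

Derivation:
Step 1: flows [0->1,0=4,2->3,4->3] -> levels [3 2 4 4 3]
Step 2: flows [0->1,0=4,2=3,3->4] -> levels [2 3 4 3 4]
Step 3: flows [1->0,4->0,2->3,4->3] -> levels [4 2 3 5 2]
Step 4: flows [0->1,0->4,3->2,3->4] -> levels [2 3 4 3 4]
  -> period-2 cycle: step 4 state = step 2 state
  -> state at step 5: (5-2) mod 2 = 1, same as step 3 -> [4 2 3 5 2]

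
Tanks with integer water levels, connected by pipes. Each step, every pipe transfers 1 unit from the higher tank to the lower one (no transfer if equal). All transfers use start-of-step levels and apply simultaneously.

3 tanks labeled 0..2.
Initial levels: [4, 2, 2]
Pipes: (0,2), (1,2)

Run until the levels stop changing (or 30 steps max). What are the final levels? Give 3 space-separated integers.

Step 1: flows [0->2,1=2] -> levels [3 2 3]
Step 2: flows [0=2,2->1] -> levels [3 3 2]
Step 3: flows [0->2,1->2] -> levels [2 2 4]
Step 4: flows [2->0,2->1] -> levels [3 3 2]
  -> period-2 cycle: step 4 state = step 2 state; never stabilizes
  -> state at step 30: (30-2) mod 2 = 0, same as step 2 -> [3 3 2]

Answer: 3 3 2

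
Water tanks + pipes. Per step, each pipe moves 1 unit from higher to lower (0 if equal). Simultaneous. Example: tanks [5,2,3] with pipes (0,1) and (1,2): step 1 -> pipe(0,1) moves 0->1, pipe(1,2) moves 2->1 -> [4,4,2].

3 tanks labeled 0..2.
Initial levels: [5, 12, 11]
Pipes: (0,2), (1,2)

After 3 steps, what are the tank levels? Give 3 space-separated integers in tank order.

Answer: 8 10 10

Derivation:
Step 1: flows [2->0,1->2] -> levels [6 11 11]
Step 2: flows [2->0,1=2] -> levels [7 11 10]
Step 3: flows [2->0,1->2] -> levels [8 10 10]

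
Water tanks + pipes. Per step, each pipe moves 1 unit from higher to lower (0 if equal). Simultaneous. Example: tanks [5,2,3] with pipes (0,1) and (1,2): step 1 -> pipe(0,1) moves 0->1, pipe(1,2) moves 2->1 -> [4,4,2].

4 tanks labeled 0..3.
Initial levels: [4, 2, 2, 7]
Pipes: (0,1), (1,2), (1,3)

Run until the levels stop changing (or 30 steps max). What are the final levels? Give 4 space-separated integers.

Answer: 4 2 4 5

Derivation:
Step 1: flows [0->1,1=2,3->1] -> levels [3 4 2 6]
Step 2: flows [1->0,1->2,3->1] -> levels [4 3 3 5]
Step 3: flows [0->1,1=2,3->1] -> levels [3 5 3 4]
Step 4: flows [1->0,1->2,1->3] -> levels [4 2 4 5]
Step 5: flows [0->1,2->1,3->1] -> levels [3 5 3 4]
  -> period-2 cycle: step 5 state = step 3 state; never stabilizes
  -> state at step 30: (30-3) mod 2 = 1, same as step 4 -> [4 2 4 5]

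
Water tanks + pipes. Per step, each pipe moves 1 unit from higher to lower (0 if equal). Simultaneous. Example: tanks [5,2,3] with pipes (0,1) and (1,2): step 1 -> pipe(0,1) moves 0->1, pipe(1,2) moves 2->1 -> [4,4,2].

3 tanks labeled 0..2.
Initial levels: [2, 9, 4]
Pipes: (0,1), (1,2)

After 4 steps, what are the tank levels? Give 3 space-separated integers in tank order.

Step 1: flows [1->0,1->2] -> levels [3 7 5]
Step 2: flows [1->0,1->2] -> levels [4 5 6]
Step 3: flows [1->0,2->1] -> levels [5 5 5]
Step 4: flows [0=1,1=2] -> levels [5 5 5]

Answer: 5 5 5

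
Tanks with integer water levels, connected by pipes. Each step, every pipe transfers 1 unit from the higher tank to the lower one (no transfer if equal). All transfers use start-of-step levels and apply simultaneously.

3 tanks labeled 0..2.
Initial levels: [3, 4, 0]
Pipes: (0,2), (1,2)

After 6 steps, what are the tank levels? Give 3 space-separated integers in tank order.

Answer: 2 2 3

Derivation:
Step 1: flows [0->2,1->2] -> levels [2 3 2]
Step 2: flows [0=2,1->2] -> levels [2 2 3]
Step 3: flows [2->0,2->1] -> levels [3 3 1]
Step 4: flows [0->2,1->2] -> levels [2 2 3]
  -> period-2 cycle: step 4 state = step 2 state
  -> state at step 6: (6-2) mod 2 = 0, same as step 2 -> [2 2 3]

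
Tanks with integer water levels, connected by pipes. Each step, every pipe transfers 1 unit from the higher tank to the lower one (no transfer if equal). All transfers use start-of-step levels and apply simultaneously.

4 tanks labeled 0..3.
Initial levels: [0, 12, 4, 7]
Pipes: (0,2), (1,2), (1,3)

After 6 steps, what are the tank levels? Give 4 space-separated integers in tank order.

Answer: 5 6 5 7

Derivation:
Step 1: flows [2->0,1->2,1->3] -> levels [1 10 4 8]
Step 2: flows [2->0,1->2,1->3] -> levels [2 8 4 9]
Step 3: flows [2->0,1->2,3->1] -> levels [3 8 4 8]
Step 4: flows [2->0,1->2,1=3] -> levels [4 7 4 8]
Step 5: flows [0=2,1->2,3->1] -> levels [4 7 5 7]
Step 6: flows [2->0,1->2,1=3] -> levels [5 6 5 7]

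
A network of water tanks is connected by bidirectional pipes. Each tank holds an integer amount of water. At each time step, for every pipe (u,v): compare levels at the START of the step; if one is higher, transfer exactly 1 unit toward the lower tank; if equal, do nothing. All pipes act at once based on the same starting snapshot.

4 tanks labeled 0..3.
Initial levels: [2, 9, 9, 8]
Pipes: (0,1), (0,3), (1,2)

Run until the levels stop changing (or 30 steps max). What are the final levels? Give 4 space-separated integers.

Step 1: flows [1->0,3->0,1=2] -> levels [4 8 9 7]
Step 2: flows [1->0,3->0,2->1] -> levels [6 8 8 6]
Step 3: flows [1->0,0=3,1=2] -> levels [7 7 8 6]
Step 4: flows [0=1,0->3,2->1] -> levels [6 8 7 7]
Step 5: flows [1->0,3->0,1->2] -> levels [8 6 8 6]
Step 6: flows [0->1,0->3,2->1] -> levels [6 8 7 7]
  -> period-2 cycle: step 6 state = step 4 state; never stabilizes
  -> state at step 30: (30-4) mod 2 = 0, same as step 4 -> [6 8 7 7]

Answer: 6 8 7 7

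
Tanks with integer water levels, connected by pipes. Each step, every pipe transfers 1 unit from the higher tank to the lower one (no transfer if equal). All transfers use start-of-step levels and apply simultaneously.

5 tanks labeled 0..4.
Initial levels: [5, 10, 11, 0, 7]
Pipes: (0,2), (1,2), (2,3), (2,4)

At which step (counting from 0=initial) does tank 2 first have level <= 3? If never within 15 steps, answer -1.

Answer: -1

Derivation:
Step 1: flows [2->0,2->1,2->3,2->4] -> levels [6 11 7 1 8]
Step 2: flows [2->0,1->2,2->3,4->2] -> levels [7 10 7 2 7]
Step 3: flows [0=2,1->2,2->3,2=4] -> levels [7 9 7 3 7]
Step 4: flows [0=2,1->2,2->3,2=4] -> levels [7 8 7 4 7]
Step 5: flows [0=2,1->2,2->3,2=4] -> levels [7 7 7 5 7]
Step 6: flows [0=2,1=2,2->3,2=4] -> levels [7 7 6 6 7]
Step 7: flows [0->2,1->2,2=3,4->2] -> levels [6 6 9 6 6]
Step 8: flows [2->0,2->1,2->3,2->4] -> levels [7 7 5 7 7]
Step 9: flows [0->2,1->2,3->2,4->2] -> levels [6 6 9 6 6]
  -> period-2 cycle (repeats step 7); tank 2 never drops to <=3
Tank 2 never reaches <=3 within 15 steps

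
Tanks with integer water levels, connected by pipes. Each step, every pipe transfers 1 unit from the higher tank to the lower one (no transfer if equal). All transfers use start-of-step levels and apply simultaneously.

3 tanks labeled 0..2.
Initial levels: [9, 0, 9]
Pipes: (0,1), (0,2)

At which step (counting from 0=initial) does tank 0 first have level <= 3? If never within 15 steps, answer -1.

Answer: -1

Derivation:
Step 1: flows [0->1,0=2] -> levels [8 1 9]
Step 2: flows [0->1,2->0] -> levels [8 2 8]
Step 3: flows [0->1,0=2] -> levels [7 3 8]
Step 4: flows [0->1,2->0] -> levels [7 4 7]
Step 5: flows [0->1,0=2] -> levels [6 5 7]
Step 6: flows [0->1,2->0] -> levels [6 6 6]
Step 7: flows [0=1,0=2] -> levels [6 6 6]
  -> stable; tank 0 stays at 6 > 3
Tank 0 never reaches <=3 within 15 steps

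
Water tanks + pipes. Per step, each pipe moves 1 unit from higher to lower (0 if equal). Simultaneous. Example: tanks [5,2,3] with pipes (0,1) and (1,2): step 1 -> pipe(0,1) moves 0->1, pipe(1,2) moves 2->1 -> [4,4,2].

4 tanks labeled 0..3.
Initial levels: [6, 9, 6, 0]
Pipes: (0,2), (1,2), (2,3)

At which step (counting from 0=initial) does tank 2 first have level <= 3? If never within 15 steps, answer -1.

Answer: 6

Derivation:
Step 1: flows [0=2,1->2,2->3] -> levels [6 8 6 1]
Step 2: flows [0=2,1->2,2->3] -> levels [6 7 6 2]
Step 3: flows [0=2,1->2,2->3] -> levels [6 6 6 3]
Step 4: flows [0=2,1=2,2->3] -> levels [6 6 5 4]
Step 5: flows [0->2,1->2,2->3] -> levels [5 5 6 5]
Step 6: flows [2->0,2->1,2->3] -> levels [6 6 3 6]
Tank 2 first reaches <=3 at step 6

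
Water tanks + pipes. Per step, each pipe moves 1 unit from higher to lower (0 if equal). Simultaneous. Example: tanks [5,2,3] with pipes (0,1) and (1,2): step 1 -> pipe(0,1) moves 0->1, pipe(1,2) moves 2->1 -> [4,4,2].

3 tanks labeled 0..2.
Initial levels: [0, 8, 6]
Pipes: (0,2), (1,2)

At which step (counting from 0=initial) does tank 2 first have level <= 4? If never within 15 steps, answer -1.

Step 1: flows [2->0,1->2] -> levels [1 7 6]
Step 2: flows [2->0,1->2] -> levels [2 6 6]
Step 3: flows [2->0,1=2] -> levels [3 6 5]
Step 4: flows [2->0,1->2] -> levels [4 5 5]
Step 5: flows [2->0,1=2] -> levels [5 5 4]
Tank 2 first reaches <=4 at step 5

Answer: 5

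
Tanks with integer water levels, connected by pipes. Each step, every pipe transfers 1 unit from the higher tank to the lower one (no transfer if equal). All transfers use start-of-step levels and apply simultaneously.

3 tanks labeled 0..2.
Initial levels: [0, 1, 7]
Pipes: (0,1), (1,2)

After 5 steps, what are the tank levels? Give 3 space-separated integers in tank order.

Step 1: flows [1->0,2->1] -> levels [1 1 6]
Step 2: flows [0=1,2->1] -> levels [1 2 5]
Step 3: flows [1->0,2->1] -> levels [2 2 4]
Step 4: flows [0=1,2->1] -> levels [2 3 3]
Step 5: flows [1->0,1=2] -> levels [3 2 3]

Answer: 3 2 3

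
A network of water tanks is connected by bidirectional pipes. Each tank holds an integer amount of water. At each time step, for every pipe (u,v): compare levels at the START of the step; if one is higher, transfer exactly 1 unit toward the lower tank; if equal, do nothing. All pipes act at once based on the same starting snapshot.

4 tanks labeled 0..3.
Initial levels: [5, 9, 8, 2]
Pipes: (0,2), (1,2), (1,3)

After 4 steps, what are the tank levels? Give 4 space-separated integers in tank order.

Step 1: flows [2->0,1->2,1->3] -> levels [6 7 8 3]
Step 2: flows [2->0,2->1,1->3] -> levels [7 7 6 4]
Step 3: flows [0->2,1->2,1->3] -> levels [6 5 8 5]
Step 4: flows [2->0,2->1,1=3] -> levels [7 6 6 5]

Answer: 7 6 6 5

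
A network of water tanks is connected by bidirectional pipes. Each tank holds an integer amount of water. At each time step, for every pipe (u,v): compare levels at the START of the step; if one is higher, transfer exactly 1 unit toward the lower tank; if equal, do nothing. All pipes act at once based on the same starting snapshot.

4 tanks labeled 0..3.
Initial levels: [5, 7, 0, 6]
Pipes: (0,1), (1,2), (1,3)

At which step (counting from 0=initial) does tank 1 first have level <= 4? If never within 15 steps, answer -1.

Step 1: flows [1->0,1->2,1->3] -> levels [6 4 1 7]
Tank 1 first reaches <=4 at step 1

Answer: 1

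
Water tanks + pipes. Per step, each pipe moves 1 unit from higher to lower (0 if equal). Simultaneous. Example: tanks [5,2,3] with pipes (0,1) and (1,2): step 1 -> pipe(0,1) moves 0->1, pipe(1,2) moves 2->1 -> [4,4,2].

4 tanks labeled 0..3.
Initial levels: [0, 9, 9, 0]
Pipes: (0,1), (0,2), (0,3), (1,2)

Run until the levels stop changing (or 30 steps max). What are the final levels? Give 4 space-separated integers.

Answer: 6 4 4 4

Derivation:
Step 1: flows [1->0,2->0,0=3,1=2] -> levels [2 8 8 0]
Step 2: flows [1->0,2->0,0->3,1=2] -> levels [3 7 7 1]
Step 3: flows [1->0,2->0,0->3,1=2] -> levels [4 6 6 2]
Step 4: flows [1->0,2->0,0->3,1=2] -> levels [5 5 5 3]
Step 5: flows [0=1,0=2,0->3,1=2] -> levels [4 5 5 4]
Step 6: flows [1->0,2->0,0=3,1=2] -> levels [6 4 4 4]
Step 7: flows [0->1,0->2,0->3,1=2] -> levels [3 5 5 5]
Step 8: flows [1->0,2->0,3->0,1=2] -> levels [6 4 4 4]
  -> period-2 cycle: step 8 state = step 6 state; never stabilizes
  -> state at step 30: (30-6) mod 2 = 0, same as step 6 -> [6 4 4 4]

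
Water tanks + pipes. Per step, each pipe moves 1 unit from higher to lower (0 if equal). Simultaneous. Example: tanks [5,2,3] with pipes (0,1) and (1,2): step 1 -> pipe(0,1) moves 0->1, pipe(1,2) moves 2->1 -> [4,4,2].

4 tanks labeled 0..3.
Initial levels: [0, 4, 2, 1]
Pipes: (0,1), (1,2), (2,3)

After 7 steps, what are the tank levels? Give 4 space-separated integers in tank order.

Step 1: flows [1->0,1->2,2->3] -> levels [1 2 2 2]
Step 2: flows [1->0,1=2,2=3] -> levels [2 1 2 2]
Step 3: flows [0->1,2->1,2=3] -> levels [1 3 1 2]
Step 4: flows [1->0,1->2,3->2] -> levels [2 1 3 1]
Step 5: flows [0->1,2->1,2->3] -> levels [1 3 1 2]
  -> period-2 cycle: step 5 state = step 3 state
  -> state at step 7: (7-3) mod 2 = 0, same as step 3 -> [1 3 1 2]

Answer: 1 3 1 2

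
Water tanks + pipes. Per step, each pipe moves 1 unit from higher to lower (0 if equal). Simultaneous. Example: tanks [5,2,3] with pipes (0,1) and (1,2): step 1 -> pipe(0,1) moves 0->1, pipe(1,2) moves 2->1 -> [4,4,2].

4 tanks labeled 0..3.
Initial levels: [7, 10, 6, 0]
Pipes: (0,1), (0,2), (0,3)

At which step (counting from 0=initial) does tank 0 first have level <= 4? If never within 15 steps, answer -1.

Answer: 5

Derivation:
Step 1: flows [1->0,0->2,0->3] -> levels [6 9 7 1]
Step 2: flows [1->0,2->0,0->3] -> levels [7 8 6 2]
Step 3: flows [1->0,0->2,0->3] -> levels [6 7 7 3]
Step 4: flows [1->0,2->0,0->3] -> levels [7 6 6 4]
Step 5: flows [0->1,0->2,0->3] -> levels [4 7 7 5]
Tank 0 first reaches <=4 at step 5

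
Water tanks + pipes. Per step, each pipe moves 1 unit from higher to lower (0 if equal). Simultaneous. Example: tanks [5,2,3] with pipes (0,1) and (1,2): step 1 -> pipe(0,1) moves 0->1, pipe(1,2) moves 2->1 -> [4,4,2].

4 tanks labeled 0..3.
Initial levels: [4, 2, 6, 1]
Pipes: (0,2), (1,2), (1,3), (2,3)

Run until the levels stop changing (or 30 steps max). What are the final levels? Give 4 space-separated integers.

Step 1: flows [2->0,2->1,1->3,2->3] -> levels [5 2 3 3]
Step 2: flows [0->2,2->1,3->1,2=3] -> levels [4 4 3 2]
Step 3: flows [0->2,1->2,1->3,2->3] -> levels [3 2 4 4]
Step 4: flows [2->0,2->1,3->1,2=3] -> levels [4 4 2 3]
Step 5: flows [0->2,1->2,1->3,3->2] -> levels [3 2 5 3]
Step 6: flows [2->0,2->1,3->1,2->3] -> levels [4 4 2 3]
  -> period-2 cycle: step 6 state = step 4 state; never stabilizes
  -> state at step 30: (30-4) mod 2 = 0, same as step 4 -> [4 4 2 3]

Answer: 4 4 2 3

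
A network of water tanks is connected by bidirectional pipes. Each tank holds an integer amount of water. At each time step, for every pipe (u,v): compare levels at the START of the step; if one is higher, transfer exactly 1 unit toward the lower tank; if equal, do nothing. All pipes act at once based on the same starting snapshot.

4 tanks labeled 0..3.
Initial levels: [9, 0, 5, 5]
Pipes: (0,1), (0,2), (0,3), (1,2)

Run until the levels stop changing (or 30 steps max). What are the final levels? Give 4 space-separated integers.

Step 1: flows [0->1,0->2,0->3,2->1] -> levels [6 2 5 6]
Step 2: flows [0->1,0->2,0=3,2->1] -> levels [4 4 5 6]
Step 3: flows [0=1,2->0,3->0,2->1] -> levels [6 5 3 5]
Step 4: flows [0->1,0->2,0->3,1->2] -> levels [3 5 5 6]
Step 5: flows [1->0,2->0,3->0,1=2] -> levels [6 4 4 5]
Step 6: flows [0->1,0->2,0->3,1=2] -> levels [3 5 5 6]
  -> period-2 cycle: step 6 state = step 4 state; never stabilizes
  -> state at step 30: (30-4) mod 2 = 0, same as step 4 -> [3 5 5 6]

Answer: 3 5 5 6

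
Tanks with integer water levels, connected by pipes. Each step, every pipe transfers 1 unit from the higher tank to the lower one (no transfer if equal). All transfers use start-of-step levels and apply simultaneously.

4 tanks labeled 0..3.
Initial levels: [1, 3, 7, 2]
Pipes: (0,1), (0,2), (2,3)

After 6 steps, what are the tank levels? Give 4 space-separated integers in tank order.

Step 1: flows [1->0,2->0,2->3] -> levels [3 2 5 3]
Step 2: flows [0->1,2->0,2->3] -> levels [3 3 3 4]
Step 3: flows [0=1,0=2,3->2] -> levels [3 3 4 3]
Step 4: flows [0=1,2->0,2->3] -> levels [4 3 2 4]
Step 5: flows [0->1,0->2,3->2] -> levels [2 4 4 3]
Step 6: flows [1->0,2->0,2->3] -> levels [4 3 2 4]

Answer: 4 3 2 4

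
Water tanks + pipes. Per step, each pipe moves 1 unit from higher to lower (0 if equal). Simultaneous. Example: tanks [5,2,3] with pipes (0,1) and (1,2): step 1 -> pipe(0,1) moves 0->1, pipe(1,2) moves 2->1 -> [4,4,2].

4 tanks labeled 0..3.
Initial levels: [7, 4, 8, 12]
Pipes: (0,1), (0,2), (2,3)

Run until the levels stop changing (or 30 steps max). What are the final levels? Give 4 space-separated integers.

Answer: 9 7 7 8

Derivation:
Step 1: flows [0->1,2->0,3->2] -> levels [7 5 8 11]
Step 2: flows [0->1,2->0,3->2] -> levels [7 6 8 10]
Step 3: flows [0->1,2->0,3->2] -> levels [7 7 8 9]
Step 4: flows [0=1,2->0,3->2] -> levels [8 7 8 8]
Step 5: flows [0->1,0=2,2=3] -> levels [7 8 8 8]
Step 6: flows [1->0,2->0,2=3] -> levels [9 7 7 8]
Step 7: flows [0->1,0->2,3->2] -> levels [7 8 9 7]
Step 8: flows [1->0,2->0,2->3] -> levels [9 7 7 8]
  -> period-2 cycle: step 8 state = step 6 state; never stabilizes
  -> state at step 30: (30-6) mod 2 = 0, same as step 6 -> [9 7 7 8]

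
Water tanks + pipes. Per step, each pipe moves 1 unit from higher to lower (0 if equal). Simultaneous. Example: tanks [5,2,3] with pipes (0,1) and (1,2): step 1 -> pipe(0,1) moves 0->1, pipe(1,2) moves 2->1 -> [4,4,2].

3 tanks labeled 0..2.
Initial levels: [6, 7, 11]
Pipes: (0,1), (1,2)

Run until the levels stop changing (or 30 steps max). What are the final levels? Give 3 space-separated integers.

Answer: 8 8 8

Derivation:
Step 1: flows [1->0,2->1] -> levels [7 7 10]
Step 2: flows [0=1,2->1] -> levels [7 8 9]
Step 3: flows [1->0,2->1] -> levels [8 8 8]
Step 4: flows [0=1,1=2] -> levels [8 8 8]
  -> stable (no change)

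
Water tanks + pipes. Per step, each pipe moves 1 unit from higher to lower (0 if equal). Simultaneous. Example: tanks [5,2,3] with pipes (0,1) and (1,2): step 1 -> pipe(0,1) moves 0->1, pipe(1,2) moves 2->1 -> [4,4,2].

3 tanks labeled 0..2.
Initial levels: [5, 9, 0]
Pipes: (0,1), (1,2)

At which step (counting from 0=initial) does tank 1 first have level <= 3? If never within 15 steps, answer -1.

Step 1: flows [1->0,1->2] -> levels [6 7 1]
Step 2: flows [1->0,1->2] -> levels [7 5 2]
Step 3: flows [0->1,1->2] -> levels [6 5 3]
Step 4: flows [0->1,1->2] -> levels [5 5 4]
Step 5: flows [0=1,1->2] -> levels [5 4 5]
Step 6: flows [0->1,2->1] -> levels [4 6 4]
Step 7: flows [1->0,1->2] -> levels [5 4 5]
  -> period-2 cycle (repeats step 5); tank 1 never drops to <=3
Tank 1 never reaches <=3 within 15 steps

Answer: -1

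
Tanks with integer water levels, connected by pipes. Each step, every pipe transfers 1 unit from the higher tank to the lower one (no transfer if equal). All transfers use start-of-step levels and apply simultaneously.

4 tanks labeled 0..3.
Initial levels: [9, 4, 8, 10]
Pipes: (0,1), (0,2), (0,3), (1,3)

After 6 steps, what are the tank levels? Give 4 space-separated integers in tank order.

Answer: 9 8 7 7

Derivation:
Step 1: flows [0->1,0->2,3->0,3->1] -> levels [8 6 9 8]
Step 2: flows [0->1,2->0,0=3,3->1] -> levels [8 8 8 7]
Step 3: flows [0=1,0=2,0->3,1->3] -> levels [7 7 8 9]
Step 4: flows [0=1,2->0,3->0,3->1] -> levels [9 8 7 7]
Step 5: flows [0->1,0->2,0->3,1->3] -> levels [6 8 8 9]
Step 6: flows [1->0,2->0,3->0,3->1] -> levels [9 8 7 7]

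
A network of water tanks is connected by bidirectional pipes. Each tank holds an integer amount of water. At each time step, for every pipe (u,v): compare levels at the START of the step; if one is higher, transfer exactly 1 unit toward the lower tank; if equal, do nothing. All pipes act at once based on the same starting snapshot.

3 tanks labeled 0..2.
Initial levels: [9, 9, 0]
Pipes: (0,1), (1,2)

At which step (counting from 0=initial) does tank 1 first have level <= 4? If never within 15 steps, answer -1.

Answer: -1

Derivation:
Step 1: flows [0=1,1->2] -> levels [9 8 1]
Step 2: flows [0->1,1->2] -> levels [8 8 2]
Step 3: flows [0=1,1->2] -> levels [8 7 3]
Step 4: flows [0->1,1->2] -> levels [7 7 4]
Step 5: flows [0=1,1->2] -> levels [7 6 5]
Step 6: flows [0->1,1->2] -> levels [6 6 6]
Step 7: flows [0=1,1=2] -> levels [6 6 6]
  -> stable; tank 1 stays at 6 > 4
Tank 1 never reaches <=4 within 15 steps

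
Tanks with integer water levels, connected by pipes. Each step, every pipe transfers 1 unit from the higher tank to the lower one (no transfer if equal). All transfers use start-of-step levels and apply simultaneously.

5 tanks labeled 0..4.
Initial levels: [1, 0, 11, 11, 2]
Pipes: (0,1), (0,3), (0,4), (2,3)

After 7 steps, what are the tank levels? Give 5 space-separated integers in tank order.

Step 1: flows [0->1,3->0,4->0,2=3] -> levels [2 1 11 10 1]
Step 2: flows [0->1,3->0,0->4,2->3] -> levels [1 2 10 10 2]
Step 3: flows [1->0,3->0,4->0,2=3] -> levels [4 1 10 9 1]
Step 4: flows [0->1,3->0,0->4,2->3] -> levels [3 2 9 9 2]
Step 5: flows [0->1,3->0,0->4,2=3] -> levels [2 3 9 8 3]
Step 6: flows [1->0,3->0,4->0,2->3] -> levels [5 2 8 8 2]
Step 7: flows [0->1,3->0,0->4,2=3] -> levels [4 3 8 7 3]

Answer: 4 3 8 7 3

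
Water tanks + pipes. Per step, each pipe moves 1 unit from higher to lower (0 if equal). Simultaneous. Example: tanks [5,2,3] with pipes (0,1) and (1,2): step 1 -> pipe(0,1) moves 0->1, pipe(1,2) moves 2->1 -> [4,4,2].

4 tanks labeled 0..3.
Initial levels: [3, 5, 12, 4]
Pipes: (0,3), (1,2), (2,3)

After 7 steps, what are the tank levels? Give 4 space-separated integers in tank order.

Step 1: flows [3->0,2->1,2->3] -> levels [4 6 10 4]
Step 2: flows [0=3,2->1,2->3] -> levels [4 7 8 5]
Step 3: flows [3->0,2->1,2->3] -> levels [5 8 6 5]
Step 4: flows [0=3,1->2,2->3] -> levels [5 7 6 6]
Step 5: flows [3->0,1->2,2=3] -> levels [6 6 7 5]
Step 6: flows [0->3,2->1,2->3] -> levels [5 7 5 7]
Step 7: flows [3->0,1->2,3->2] -> levels [6 6 7 5]

Answer: 6 6 7 5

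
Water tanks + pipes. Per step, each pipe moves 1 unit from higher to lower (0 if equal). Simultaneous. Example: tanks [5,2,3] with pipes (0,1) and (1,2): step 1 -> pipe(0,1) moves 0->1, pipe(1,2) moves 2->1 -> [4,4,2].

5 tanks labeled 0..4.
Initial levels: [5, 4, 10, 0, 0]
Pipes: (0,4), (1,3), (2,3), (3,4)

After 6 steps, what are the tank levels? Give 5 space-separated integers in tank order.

Step 1: flows [0->4,1->3,2->3,3=4] -> levels [4 3 9 2 1]
Step 2: flows [0->4,1->3,2->3,3->4] -> levels [3 2 8 3 3]
Step 3: flows [0=4,3->1,2->3,3=4] -> levels [3 3 7 3 3]
Step 4: flows [0=4,1=3,2->3,3=4] -> levels [3 3 6 4 3]
Step 5: flows [0=4,3->1,2->3,3->4] -> levels [3 4 5 3 4]
Step 6: flows [4->0,1->3,2->3,4->3] -> levels [4 3 4 6 2]

Answer: 4 3 4 6 2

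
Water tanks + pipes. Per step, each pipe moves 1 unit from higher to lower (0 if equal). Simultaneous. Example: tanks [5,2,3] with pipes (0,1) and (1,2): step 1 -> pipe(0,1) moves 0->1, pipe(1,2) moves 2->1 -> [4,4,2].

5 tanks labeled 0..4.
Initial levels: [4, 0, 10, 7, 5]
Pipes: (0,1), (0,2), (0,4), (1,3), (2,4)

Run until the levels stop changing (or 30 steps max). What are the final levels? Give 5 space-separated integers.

Answer: 4 6 6 4 6

Derivation:
Step 1: flows [0->1,2->0,4->0,3->1,2->4] -> levels [5 2 8 6 5]
Step 2: flows [0->1,2->0,0=4,3->1,2->4] -> levels [5 4 6 5 6]
Step 3: flows [0->1,2->0,4->0,3->1,2=4] -> levels [6 6 5 4 5]
Step 4: flows [0=1,0->2,0->4,1->3,2=4] -> levels [4 5 6 5 6]
Step 5: flows [1->0,2->0,4->0,1=3,2=4] -> levels [7 4 5 5 5]
Step 6: flows [0->1,0->2,0->4,3->1,2=4] -> levels [4 6 6 4 6]
Step 7: flows [1->0,2->0,4->0,1->3,2=4] -> levels [7 4 5 5 5]
  -> period-2 cycle: step 7 state = step 5 state; never stabilizes
  -> state at step 30: (30-5) mod 2 = 1, same as step 6 -> [4 6 6 4 6]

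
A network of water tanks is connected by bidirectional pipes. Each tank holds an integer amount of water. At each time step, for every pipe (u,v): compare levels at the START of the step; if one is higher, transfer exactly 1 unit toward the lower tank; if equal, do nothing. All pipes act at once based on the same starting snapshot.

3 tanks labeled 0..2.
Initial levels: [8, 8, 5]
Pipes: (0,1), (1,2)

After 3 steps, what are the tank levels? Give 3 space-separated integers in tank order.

Step 1: flows [0=1,1->2] -> levels [8 7 6]
Step 2: flows [0->1,1->2] -> levels [7 7 7]
Step 3: flows [0=1,1=2] -> levels [7 7 7]

Answer: 7 7 7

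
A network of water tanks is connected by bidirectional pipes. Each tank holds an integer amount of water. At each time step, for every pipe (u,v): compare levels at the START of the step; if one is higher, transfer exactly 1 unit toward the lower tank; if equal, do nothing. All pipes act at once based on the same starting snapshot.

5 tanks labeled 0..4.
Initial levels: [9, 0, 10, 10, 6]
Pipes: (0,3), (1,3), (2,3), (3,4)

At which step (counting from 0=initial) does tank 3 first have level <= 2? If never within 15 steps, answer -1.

Step 1: flows [3->0,3->1,2=3,3->4] -> levels [10 1 10 7 7]
Step 2: flows [0->3,3->1,2->3,3=4] -> levels [9 2 9 8 7]
Step 3: flows [0->3,3->1,2->3,3->4] -> levels [8 3 8 8 8]
Step 4: flows [0=3,3->1,2=3,3=4] -> levels [8 4 8 7 8]
Step 5: flows [0->3,3->1,2->3,4->3] -> levels [7 5 7 9 7]
Step 6: flows [3->0,3->1,3->2,3->4] -> levels [8 6 8 5 8]
Step 7: flows [0->3,1->3,2->3,4->3] -> levels [7 5 7 9 7]
  -> period-2 cycle (repeats step 5); tank 3 never drops to <=2
Tank 3 never reaches <=2 within 15 steps

Answer: -1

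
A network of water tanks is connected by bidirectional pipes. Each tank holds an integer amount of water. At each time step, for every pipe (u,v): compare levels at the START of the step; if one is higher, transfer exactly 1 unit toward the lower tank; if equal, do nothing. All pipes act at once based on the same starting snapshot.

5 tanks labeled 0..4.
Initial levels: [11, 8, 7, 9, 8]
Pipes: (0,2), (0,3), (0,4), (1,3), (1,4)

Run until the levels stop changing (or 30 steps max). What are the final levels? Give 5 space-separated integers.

Step 1: flows [0->2,0->3,0->4,3->1,1=4] -> levels [8 9 8 9 9]
Step 2: flows [0=2,3->0,4->0,1=3,1=4] -> levels [10 9 8 8 8]
Step 3: flows [0->2,0->3,0->4,1->3,1->4] -> levels [7 7 9 10 10]
Step 4: flows [2->0,3->0,4->0,3->1,4->1] -> levels [10 9 8 8 8]
  -> period-2 cycle: step 4 state = step 2 state; never stabilizes
  -> state at step 30: (30-2) mod 2 = 0, same as step 2 -> [10 9 8 8 8]

Answer: 10 9 8 8 8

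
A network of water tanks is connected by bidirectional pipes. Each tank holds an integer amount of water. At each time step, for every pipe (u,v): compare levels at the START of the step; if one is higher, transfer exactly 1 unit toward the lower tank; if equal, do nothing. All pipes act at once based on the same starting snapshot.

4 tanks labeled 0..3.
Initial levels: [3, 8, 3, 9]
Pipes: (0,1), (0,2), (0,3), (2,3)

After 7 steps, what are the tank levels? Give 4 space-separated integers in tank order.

Step 1: flows [1->0,0=2,3->0,3->2] -> levels [5 7 4 7]
Step 2: flows [1->0,0->2,3->0,3->2] -> levels [6 6 6 5]
Step 3: flows [0=1,0=2,0->3,2->3] -> levels [5 6 5 7]
Step 4: flows [1->0,0=2,3->0,3->2] -> levels [7 5 6 5]
Step 5: flows [0->1,0->2,0->3,2->3] -> levels [4 6 6 7]
Step 6: flows [1->0,2->0,3->0,3->2] -> levels [7 5 6 5]
  -> period-2 cycle: step 6 state = step 4 state
  -> state at step 7: (7-4) mod 2 = 1, same as step 5 -> [4 6 6 7]

Answer: 4 6 6 7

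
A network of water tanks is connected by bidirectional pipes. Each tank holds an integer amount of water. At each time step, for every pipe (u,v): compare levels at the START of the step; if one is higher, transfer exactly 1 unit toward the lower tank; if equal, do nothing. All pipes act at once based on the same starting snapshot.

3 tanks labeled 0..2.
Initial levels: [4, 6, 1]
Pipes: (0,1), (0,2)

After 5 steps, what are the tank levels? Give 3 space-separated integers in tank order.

Step 1: flows [1->0,0->2] -> levels [4 5 2]
Step 2: flows [1->0,0->2] -> levels [4 4 3]
Step 3: flows [0=1,0->2] -> levels [3 4 4]
Step 4: flows [1->0,2->0] -> levels [5 3 3]
Step 5: flows [0->1,0->2] -> levels [3 4 4]

Answer: 3 4 4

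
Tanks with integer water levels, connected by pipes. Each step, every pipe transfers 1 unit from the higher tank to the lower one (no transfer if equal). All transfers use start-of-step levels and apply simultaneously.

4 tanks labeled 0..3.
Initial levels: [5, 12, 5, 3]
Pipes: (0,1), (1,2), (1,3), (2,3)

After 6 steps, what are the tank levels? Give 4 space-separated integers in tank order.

Answer: 7 4 7 7

Derivation:
Step 1: flows [1->0,1->2,1->3,2->3] -> levels [6 9 5 5]
Step 2: flows [1->0,1->2,1->3,2=3] -> levels [7 6 6 6]
Step 3: flows [0->1,1=2,1=3,2=3] -> levels [6 7 6 6]
Step 4: flows [1->0,1->2,1->3,2=3] -> levels [7 4 7 7]
Step 5: flows [0->1,2->1,3->1,2=3] -> levels [6 7 6 6]
  -> period-2 cycle: step 5 state = step 3 state
  -> state at step 6: (6-3) mod 2 = 1, same as step 4 -> [7 4 7 7]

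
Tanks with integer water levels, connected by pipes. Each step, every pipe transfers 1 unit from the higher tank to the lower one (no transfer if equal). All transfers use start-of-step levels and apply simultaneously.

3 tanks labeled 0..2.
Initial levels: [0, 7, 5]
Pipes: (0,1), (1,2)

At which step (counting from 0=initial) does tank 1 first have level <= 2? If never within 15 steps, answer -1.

Step 1: flows [1->0,1->2] -> levels [1 5 6]
Step 2: flows [1->0,2->1] -> levels [2 5 5]
Step 3: flows [1->0,1=2] -> levels [3 4 5]
Step 4: flows [1->0,2->1] -> levels [4 4 4]
Step 5: flows [0=1,1=2] -> levels [4 4 4]
  -> stable; tank 1 stays at 4 > 2
Tank 1 never reaches <=2 within 15 steps

Answer: -1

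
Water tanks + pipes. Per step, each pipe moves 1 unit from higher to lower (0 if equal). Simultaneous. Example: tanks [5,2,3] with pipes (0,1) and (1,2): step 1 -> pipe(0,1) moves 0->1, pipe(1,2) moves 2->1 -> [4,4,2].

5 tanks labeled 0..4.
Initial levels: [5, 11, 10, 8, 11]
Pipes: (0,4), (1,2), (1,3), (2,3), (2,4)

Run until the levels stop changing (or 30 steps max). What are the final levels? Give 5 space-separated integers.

Step 1: flows [4->0,1->2,1->3,2->3,4->2] -> levels [6 9 11 10 9]
Step 2: flows [4->0,2->1,3->1,2->3,2->4] -> levels [7 11 8 10 9]
Step 3: flows [4->0,1->2,1->3,3->2,4->2] -> levels [8 9 11 10 7]
Step 4: flows [0->4,2->1,3->1,2->3,2->4] -> levels [7 11 8 10 9]
  -> period-2 cycle: step 4 state = step 2 state; never stabilizes
  -> state at step 30: (30-2) mod 2 = 0, same as step 2 -> [7 11 8 10 9]

Answer: 7 11 8 10 9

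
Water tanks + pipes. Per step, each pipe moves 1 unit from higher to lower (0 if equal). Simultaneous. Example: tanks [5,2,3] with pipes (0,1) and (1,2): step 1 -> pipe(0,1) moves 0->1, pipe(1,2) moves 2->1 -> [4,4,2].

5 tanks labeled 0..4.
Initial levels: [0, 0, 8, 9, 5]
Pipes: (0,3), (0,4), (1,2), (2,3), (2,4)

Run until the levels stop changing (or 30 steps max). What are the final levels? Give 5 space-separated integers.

Step 1: flows [3->0,4->0,2->1,3->2,2->4] -> levels [2 1 7 7 5]
Step 2: flows [3->0,4->0,2->1,2=3,2->4] -> levels [4 2 5 6 5]
Step 3: flows [3->0,4->0,2->1,3->2,2=4] -> levels [6 3 5 4 4]
Step 4: flows [0->3,0->4,2->1,2->3,2->4] -> levels [4 4 2 6 6]
Step 5: flows [3->0,4->0,1->2,3->2,4->2] -> levels [6 3 5 4 4]
  -> period-2 cycle: step 5 state = step 3 state; never stabilizes
  -> state at step 30: (30-3) mod 2 = 1, same as step 4 -> [4 4 2 6 6]

Answer: 4 4 2 6 6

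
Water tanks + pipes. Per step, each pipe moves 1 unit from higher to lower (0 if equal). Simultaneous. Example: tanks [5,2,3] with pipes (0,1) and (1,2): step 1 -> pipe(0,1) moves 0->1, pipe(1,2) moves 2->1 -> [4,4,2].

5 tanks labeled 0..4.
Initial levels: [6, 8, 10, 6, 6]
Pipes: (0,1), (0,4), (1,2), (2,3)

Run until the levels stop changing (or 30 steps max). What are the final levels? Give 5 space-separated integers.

Answer: 6 8 6 8 8

Derivation:
Step 1: flows [1->0,0=4,2->1,2->3] -> levels [7 8 8 7 6]
Step 2: flows [1->0,0->4,1=2,2->3] -> levels [7 7 7 8 7]
Step 3: flows [0=1,0=4,1=2,3->2] -> levels [7 7 8 7 7]
Step 4: flows [0=1,0=4,2->1,2->3] -> levels [7 8 6 8 7]
Step 5: flows [1->0,0=4,1->2,3->2] -> levels [8 6 8 7 7]
Step 6: flows [0->1,0->4,2->1,2->3] -> levels [6 8 6 8 8]
Step 7: flows [1->0,4->0,1->2,3->2] -> levels [8 6 8 7 7]
  -> period-2 cycle: step 7 state = step 5 state; never stabilizes
  -> state at step 30: (30-5) mod 2 = 1, same as step 6 -> [6 8 6 8 8]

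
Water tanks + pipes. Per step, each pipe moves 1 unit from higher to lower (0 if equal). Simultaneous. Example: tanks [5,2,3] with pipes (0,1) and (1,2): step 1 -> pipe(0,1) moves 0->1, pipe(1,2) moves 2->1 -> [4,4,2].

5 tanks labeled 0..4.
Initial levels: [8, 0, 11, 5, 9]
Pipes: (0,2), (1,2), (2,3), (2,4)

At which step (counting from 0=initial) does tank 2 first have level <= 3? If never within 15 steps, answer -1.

Answer: -1

Derivation:
Step 1: flows [2->0,2->1,2->3,2->4] -> levels [9 1 7 6 10]
Step 2: flows [0->2,2->1,2->3,4->2] -> levels [8 2 7 7 9]
Step 3: flows [0->2,2->1,2=3,4->2] -> levels [7 3 8 7 8]
Step 4: flows [2->0,2->1,2->3,2=4] -> levels [8 4 5 8 8]
Step 5: flows [0->2,2->1,3->2,4->2] -> levels [7 5 7 7 7]
Step 6: flows [0=2,2->1,2=3,2=4] -> levels [7 6 6 7 7]
Step 7: flows [0->2,1=2,3->2,4->2] -> levels [6 6 9 6 6]
Step 8: flows [2->0,2->1,2->3,2->4] -> levels [7 7 5 7 7]
Step 9: flows [0->2,1->2,3->2,4->2] -> levels [6 6 9 6 6]
  -> period-2 cycle (repeats step 7); tank 2 never drops to <=3
Tank 2 never reaches <=3 within 15 steps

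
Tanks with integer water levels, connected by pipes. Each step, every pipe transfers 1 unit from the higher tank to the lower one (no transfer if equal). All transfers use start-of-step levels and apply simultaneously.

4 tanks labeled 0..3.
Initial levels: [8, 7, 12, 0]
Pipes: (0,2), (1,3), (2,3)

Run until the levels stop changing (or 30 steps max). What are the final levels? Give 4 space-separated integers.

Answer: 7 6 6 8

Derivation:
Step 1: flows [2->0,1->3,2->3] -> levels [9 6 10 2]
Step 2: flows [2->0,1->3,2->3] -> levels [10 5 8 4]
Step 3: flows [0->2,1->3,2->3] -> levels [9 4 8 6]
Step 4: flows [0->2,3->1,2->3] -> levels [8 5 8 6]
Step 5: flows [0=2,3->1,2->3] -> levels [8 6 7 6]
Step 6: flows [0->2,1=3,2->3] -> levels [7 6 7 7]
Step 7: flows [0=2,3->1,2=3] -> levels [7 7 7 6]
Step 8: flows [0=2,1->3,2->3] -> levels [7 6 6 8]
Step 9: flows [0->2,3->1,3->2] -> levels [6 7 8 6]
Step 10: flows [2->0,1->3,2->3] -> levels [7 6 6 8]
  -> period-2 cycle: step 10 state = step 8 state; never stabilizes
  -> state at step 30: (30-8) mod 2 = 0, same as step 8 -> [7 6 6 8]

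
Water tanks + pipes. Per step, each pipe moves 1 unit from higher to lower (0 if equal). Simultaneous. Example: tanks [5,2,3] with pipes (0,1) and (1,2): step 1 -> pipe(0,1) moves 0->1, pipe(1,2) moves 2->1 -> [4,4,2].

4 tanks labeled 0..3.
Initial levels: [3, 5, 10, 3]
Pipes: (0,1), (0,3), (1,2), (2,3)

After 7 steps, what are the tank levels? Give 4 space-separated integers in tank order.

Step 1: flows [1->0,0=3,2->1,2->3] -> levels [4 5 8 4]
Step 2: flows [1->0,0=3,2->1,2->3] -> levels [5 5 6 5]
Step 3: flows [0=1,0=3,2->1,2->3] -> levels [5 6 4 6]
Step 4: flows [1->0,3->0,1->2,3->2] -> levels [7 4 6 4]
Step 5: flows [0->1,0->3,2->1,2->3] -> levels [5 6 4 6]
  -> period-2 cycle: step 5 state = step 3 state
  -> state at step 7: (7-3) mod 2 = 0, same as step 3 -> [5 6 4 6]

Answer: 5 6 4 6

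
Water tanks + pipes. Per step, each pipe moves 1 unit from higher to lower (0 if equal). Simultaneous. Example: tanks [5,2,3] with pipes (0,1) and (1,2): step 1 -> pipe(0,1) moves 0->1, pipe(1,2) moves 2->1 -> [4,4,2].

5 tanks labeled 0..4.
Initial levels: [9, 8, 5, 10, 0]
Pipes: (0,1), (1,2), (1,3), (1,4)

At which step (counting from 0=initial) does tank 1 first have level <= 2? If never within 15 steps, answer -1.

Answer: -1

Derivation:
Step 1: flows [0->1,1->2,3->1,1->4] -> levels [8 8 6 9 1]
Step 2: flows [0=1,1->2,3->1,1->4] -> levels [8 7 7 8 2]
Step 3: flows [0->1,1=2,3->1,1->4] -> levels [7 8 7 7 3]
Step 4: flows [1->0,1->2,1->3,1->4] -> levels [8 4 8 8 4]
Step 5: flows [0->1,2->1,3->1,1=4] -> levels [7 7 7 7 4]
Step 6: flows [0=1,1=2,1=3,1->4] -> levels [7 6 7 7 5]
Step 7: flows [0->1,2->1,3->1,1->4] -> levels [6 8 6 6 6]
Step 8: flows [1->0,1->2,1->3,1->4] -> levels [7 4 7 7 7]
Step 9: flows [0->1,2->1,3->1,4->1] -> levels [6 8 6 6 6]
  -> period-2 cycle (repeats step 7); tank 1 never drops to <=2
Tank 1 never reaches <=2 within 15 steps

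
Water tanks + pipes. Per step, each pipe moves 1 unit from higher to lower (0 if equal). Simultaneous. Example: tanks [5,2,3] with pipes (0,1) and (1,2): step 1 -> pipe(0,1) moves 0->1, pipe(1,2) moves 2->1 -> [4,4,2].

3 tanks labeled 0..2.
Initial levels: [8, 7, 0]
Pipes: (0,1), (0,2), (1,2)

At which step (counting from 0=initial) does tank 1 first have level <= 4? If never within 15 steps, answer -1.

Step 1: flows [0->1,0->2,1->2] -> levels [6 7 2]
Step 2: flows [1->0,0->2,1->2] -> levels [6 5 4]
Step 3: flows [0->1,0->2,1->2] -> levels [4 5 6]
Step 4: flows [1->0,2->0,2->1] -> levels [6 5 4]
  -> period-2 cycle (repeats step 2); tank 1 never drops to <=4
Tank 1 never reaches <=4 within 15 steps

Answer: -1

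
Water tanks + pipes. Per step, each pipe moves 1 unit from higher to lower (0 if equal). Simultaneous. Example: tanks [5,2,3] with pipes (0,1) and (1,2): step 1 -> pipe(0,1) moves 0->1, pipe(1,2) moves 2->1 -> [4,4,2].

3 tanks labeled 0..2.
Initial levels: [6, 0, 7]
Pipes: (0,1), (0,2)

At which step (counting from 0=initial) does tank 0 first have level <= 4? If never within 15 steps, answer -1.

Step 1: flows [0->1,2->0] -> levels [6 1 6]
Step 2: flows [0->1,0=2] -> levels [5 2 6]
Step 3: flows [0->1,2->0] -> levels [5 3 5]
Step 4: flows [0->1,0=2] -> levels [4 4 5]
Tank 0 first reaches <=4 at step 4

Answer: 4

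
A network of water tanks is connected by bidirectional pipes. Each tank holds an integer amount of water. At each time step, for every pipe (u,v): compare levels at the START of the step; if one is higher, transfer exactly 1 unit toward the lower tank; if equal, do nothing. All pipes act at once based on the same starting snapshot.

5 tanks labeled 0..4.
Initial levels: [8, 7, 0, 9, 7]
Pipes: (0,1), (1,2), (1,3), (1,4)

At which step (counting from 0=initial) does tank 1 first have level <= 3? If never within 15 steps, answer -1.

Answer: -1

Derivation:
Step 1: flows [0->1,1->2,3->1,1=4] -> levels [7 8 1 8 7]
Step 2: flows [1->0,1->2,1=3,1->4] -> levels [8 5 2 8 8]
Step 3: flows [0->1,1->2,3->1,4->1] -> levels [7 7 3 7 7]
Step 4: flows [0=1,1->2,1=3,1=4] -> levels [7 6 4 7 7]
Step 5: flows [0->1,1->2,3->1,4->1] -> levels [6 8 5 6 6]
Step 6: flows [1->0,1->2,1->3,1->4] -> levels [7 4 6 7 7]
Step 7: flows [0->1,2->1,3->1,4->1] -> levels [6 8 5 6 6]
  -> period-2 cycle (repeats step 5); tank 1 never drops to <=3
Tank 1 never reaches <=3 within 15 steps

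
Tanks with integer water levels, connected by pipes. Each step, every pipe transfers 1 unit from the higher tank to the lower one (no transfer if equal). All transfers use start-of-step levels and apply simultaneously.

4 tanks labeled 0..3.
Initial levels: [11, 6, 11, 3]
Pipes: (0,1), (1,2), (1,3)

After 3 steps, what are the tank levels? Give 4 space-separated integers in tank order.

Step 1: flows [0->1,2->1,1->3] -> levels [10 7 10 4]
Step 2: flows [0->1,2->1,1->3] -> levels [9 8 9 5]
Step 3: flows [0->1,2->1,1->3] -> levels [8 9 8 6]

Answer: 8 9 8 6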